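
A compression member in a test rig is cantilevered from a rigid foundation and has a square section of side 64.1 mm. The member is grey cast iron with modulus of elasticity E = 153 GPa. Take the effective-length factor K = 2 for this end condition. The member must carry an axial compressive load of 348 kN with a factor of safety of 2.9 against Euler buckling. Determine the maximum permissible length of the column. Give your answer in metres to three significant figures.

I = a⁴/12 = 64.1⁴/12 = 1.407×10^6 mm⁴
I = 1.407×10^-6 m⁴
Required critical load P_cr = n·P = 2.9 × 348 = 1009 kN = 1.009×10^6 N
From P_cr = π²EI/(K·L)²:  L = (1/K)·√(π²EI/P_cr) = (1/2)·√(π²×1.53×10^11×1.407×10^-6/1.009×10^6)
L = 0.725 m

L_max ≈ 0.725 m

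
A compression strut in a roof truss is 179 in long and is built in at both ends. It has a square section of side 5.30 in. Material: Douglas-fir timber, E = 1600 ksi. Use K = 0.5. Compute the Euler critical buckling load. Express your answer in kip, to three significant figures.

P_cr ≈ 130 kip

I = a⁴/12 = 5.30⁴/12 = 65.75 in⁴
Effective length L_e = K·L = 0.5 × 179 = 89.50 in
P_cr = π²EI / L_e² = π² × 1600×10³ × 65.75 / 89.50² = 1.296×10^5 lb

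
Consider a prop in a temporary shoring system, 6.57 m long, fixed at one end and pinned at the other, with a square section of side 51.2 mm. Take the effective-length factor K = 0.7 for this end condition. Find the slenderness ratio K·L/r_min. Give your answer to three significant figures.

For a square r = a/√12 = 51.2/√12 = 14.78 mm
L_e = K·L = 0.7 × 6.57 m = 4.599 m = 4599.0 mm
λ = L_e / r_min = 4599.0 / 14.78 = 311

λ ≈ 311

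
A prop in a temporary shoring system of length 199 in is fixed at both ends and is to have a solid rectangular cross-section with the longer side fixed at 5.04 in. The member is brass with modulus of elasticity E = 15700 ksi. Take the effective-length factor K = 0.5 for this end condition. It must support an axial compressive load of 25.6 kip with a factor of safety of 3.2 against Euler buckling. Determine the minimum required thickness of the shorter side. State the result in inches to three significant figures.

b ≈ 2.32 in

Required P_cr = n·P = 3.2 × 25.6 = 81.92 kip
L_e = K·L = 0.5 × 199 = 99.50 in
Required I = P_cr·L_e²/(π²E) = 8.192×10^4 × 99.50² / (π² × 1.57×10^7) = 5.234 in⁴
Rectangle, weak axis: I_min = h·b³/12 with h = 5.04 in fixed  ⇒  b = (12I/h)^(1/3) = 2.32 in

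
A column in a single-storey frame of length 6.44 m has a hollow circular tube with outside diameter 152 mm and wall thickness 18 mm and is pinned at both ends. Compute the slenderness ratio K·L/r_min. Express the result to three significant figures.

λ ≈ 135

Inner diameter d_i = 152 − 2×18 = 116.0 mm
I = π(d_o⁴ − d_i⁴)/64 = π(152⁴ − 116.0⁴)/64 = 1.731×10^7 mm⁴
A = 7.578×10^3 mm²;  r_min = √(I/A) = √(1.731×10^7/7.578×10^3) = 47.80 mm
L_e = K·L = 1 × 6.44 m = 6.440 m = 6440.0 mm
λ = L_e / r_min = 6440.0 / 47.80 = 135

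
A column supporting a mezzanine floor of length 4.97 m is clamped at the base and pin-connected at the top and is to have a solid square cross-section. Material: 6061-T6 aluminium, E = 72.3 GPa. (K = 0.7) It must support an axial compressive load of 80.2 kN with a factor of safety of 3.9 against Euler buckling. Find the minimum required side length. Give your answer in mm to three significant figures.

Required P_cr = n·P = 3.9 × 80.2 = 312.8 kN
L_e = K·L = 0.7 × 4.97 = 3.479 m
Required I = P_cr·L_e²/(π²E) = 3.128×10^5 × 3.479² / (π² × 7.23×10^10) = 5.305×10^-6 m⁴
I_req = 5.305×10^6 mm⁴
Solid square: I = a⁴/12  ⇒  a = (12I)^(1/4) = (12×5.305×10^6)^(1/4) = 89.3 mm

a ≈ 89.3 mm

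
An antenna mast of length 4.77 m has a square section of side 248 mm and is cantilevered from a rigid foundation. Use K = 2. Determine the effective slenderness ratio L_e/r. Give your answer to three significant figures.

λ ≈ 133

For a square r = a/√12 = 248/√12 = 71.59 mm
L_e = K·L = 2 × 4.77 m = 9.540 m = 9540.0 mm
λ = L_e / r_min = 9540.0 / 71.59 = 133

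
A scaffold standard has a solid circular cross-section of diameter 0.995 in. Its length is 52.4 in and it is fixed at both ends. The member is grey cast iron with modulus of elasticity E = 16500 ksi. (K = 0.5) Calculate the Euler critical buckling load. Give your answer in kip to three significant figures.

P_cr ≈ 11.4 kip

I = πd⁴/64 = π×0.995⁴/64 = 4.811×10^-2 in⁴
Effective length L_e = K·L = 0.5 × 52.4 = 26.20 in
P_cr = π²EI / L_e² = π² × 16500×10³ × 4.811×10^-2 / 26.20² = 1.141×10^4 lb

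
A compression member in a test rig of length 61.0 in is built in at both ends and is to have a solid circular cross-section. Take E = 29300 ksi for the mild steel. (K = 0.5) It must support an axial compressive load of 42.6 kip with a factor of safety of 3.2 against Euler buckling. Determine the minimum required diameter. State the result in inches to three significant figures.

Required P_cr = n·P = 3.2 × 42.6 = 136.3 kip
L_e = K·L = 0.5 × 61.0 = 30.50 in
Required I = P_cr·L_e²/(π²E) = 1.363×10^5 × 30.50² / (π² × 2.93×10^7) = 0.4385 in⁴
Solid circle: I = πd⁴/64  ⇒  d = (64I/π)^(1/4) = (64×0.4385/π)^(1/4) = 1.73 in

d ≈ 1.73 in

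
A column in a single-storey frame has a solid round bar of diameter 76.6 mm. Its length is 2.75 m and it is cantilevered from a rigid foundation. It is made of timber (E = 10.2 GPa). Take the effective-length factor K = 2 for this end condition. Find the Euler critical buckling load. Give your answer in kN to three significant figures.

P_cr ≈ 5.62 kN

I = πd⁴/64 = π×76.6⁴/64 = 1.690×10^6 mm⁴
I = 1.690×10^6 mm⁴ = 1.690×10^-6 m⁴
Effective length L_e = K·L = 2 × 2.75 = 5.500 m
P_cr = π²EI / L_e² = π² × 10.2×10⁹ × 1.690×10^-6 / 5.500² = 5.624×10^3 N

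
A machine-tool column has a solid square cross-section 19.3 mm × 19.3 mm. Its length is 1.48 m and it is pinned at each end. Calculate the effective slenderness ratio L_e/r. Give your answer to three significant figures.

λ ≈ 266

For a square r = a/√12 = 19.3/√12 = 5.571 mm
L_e = K·L = 1 × 1.48 m = 1.480 m = 1480.0 mm
λ = L_e / r_min = 1480.0 / 5.571 = 266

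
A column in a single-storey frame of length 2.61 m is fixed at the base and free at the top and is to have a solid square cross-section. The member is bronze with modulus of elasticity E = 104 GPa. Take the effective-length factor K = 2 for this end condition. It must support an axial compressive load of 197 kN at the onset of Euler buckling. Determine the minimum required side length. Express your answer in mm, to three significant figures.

L_e = K·L = 2 × 2.61 = 5.220 m
Required I = P_cr·L_e²/(π²E) = 1.970×10^5 × 5.220² / (π² × 1.04×10^11) = 5.230×10^-6 m⁴
I_req = 5.230×10^6 mm⁴
Solid square: I = a⁴/12  ⇒  a = (12I)^(1/4) = (12×5.230×10^6)^(1/4) = 89.0 mm

a ≈ 89.0 mm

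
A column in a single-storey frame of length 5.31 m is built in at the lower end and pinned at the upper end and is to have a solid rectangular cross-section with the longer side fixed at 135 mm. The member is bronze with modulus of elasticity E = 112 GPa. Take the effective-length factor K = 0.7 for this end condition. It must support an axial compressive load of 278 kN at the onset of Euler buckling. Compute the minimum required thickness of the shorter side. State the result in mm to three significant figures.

b ≈ 67.6 mm

L_e = K·L = 0.7 × 5.31 = 3.717 m
Required I = P_cr·L_e²/(π²E) = 2.780×10^5 × 3.717² / (π² × 1.12×10^11) = 3.475×10^-6 m⁴
I_req = 3.475×10^6 mm⁴
Rectangle, weak axis: I_min = h·b³/12 with h = 135 mm fixed  ⇒  b = (12I/h)^(1/3) = 67.6 mm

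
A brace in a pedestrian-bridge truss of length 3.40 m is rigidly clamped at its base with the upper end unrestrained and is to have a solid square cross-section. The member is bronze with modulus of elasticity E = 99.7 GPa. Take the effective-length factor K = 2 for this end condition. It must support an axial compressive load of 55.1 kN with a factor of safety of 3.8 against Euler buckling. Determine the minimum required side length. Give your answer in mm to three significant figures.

Required P_cr = n·P = 3.8 × 55.1 = 209.4 kN
L_e = K·L = 2 × 3.40 = 6.800 m
Required I = P_cr·L_e²/(π²E) = 2.094×10^5 × 6.800² / (π² × 9.97×10^10) = 9.839×10^-6 m⁴
I_req = 9.839×10^6 mm⁴
Solid square: I = a⁴/12  ⇒  a = (12I)^(1/4) = (12×9.839×10^6)^(1/4) = 104 mm

a ≈ 104 mm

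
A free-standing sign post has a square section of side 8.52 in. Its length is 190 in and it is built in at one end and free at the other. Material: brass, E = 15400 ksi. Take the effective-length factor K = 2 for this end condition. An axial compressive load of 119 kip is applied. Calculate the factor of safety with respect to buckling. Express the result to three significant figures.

n ≈ 3.88

I = a⁴/12 = 8.52⁴/12 = 439.1 in⁴
Effective length L_e = K·L = 2 × 190 = 380.0 in
P_cr = π²EI / L_e² = π² × 15400×10³ × 439.1 / 380.0² = 4.622×10^5 lb
Factor of safety n = P_cr / P = 462.20 / 119 = 3.88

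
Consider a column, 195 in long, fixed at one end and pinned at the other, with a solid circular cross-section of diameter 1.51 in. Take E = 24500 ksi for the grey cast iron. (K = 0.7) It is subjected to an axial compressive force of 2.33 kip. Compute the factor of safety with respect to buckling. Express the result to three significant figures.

n ≈ 1.42

I = πd⁴/64 = π×1.51⁴/64 = 0.2552 in⁴
Effective length L_e = K·L = 0.7 × 195 = 136.5 in
P_cr = π²EI / L_e² = π² × 24500×10³ × 0.2552 / 136.5² = 3.312×10^3 lb
Factor of safety n = P_cr / P = 3.3119 / 2.33 = 1.42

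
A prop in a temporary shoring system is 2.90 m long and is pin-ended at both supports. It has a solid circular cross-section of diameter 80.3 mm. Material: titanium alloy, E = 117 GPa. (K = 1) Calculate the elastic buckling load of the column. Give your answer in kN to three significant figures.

I = πd⁴/64 = π×80.3⁴/64 = 2.041×10^6 mm⁴
I = 2.041×10^6 mm⁴ = 2.041×10^-6 m⁴
Effective length L_e = K·L = 1 × 2.90 = 2.900 m
P_cr = π²EI / L_e² = π² × 117×10⁹ × 2.041×10^-6 / 2.900² = 2.802×10^5 N

P_cr ≈ 280 kN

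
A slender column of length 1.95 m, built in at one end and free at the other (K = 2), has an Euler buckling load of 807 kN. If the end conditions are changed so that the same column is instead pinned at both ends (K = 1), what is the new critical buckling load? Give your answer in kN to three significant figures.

P_cr ∝ 1/K², so P_cr,new = P_cr,old × (K_old/K_new)² = 807 × (2/1)²
= 807 × 4.000 = 3230 kN

P_cr ≈ 3230 kN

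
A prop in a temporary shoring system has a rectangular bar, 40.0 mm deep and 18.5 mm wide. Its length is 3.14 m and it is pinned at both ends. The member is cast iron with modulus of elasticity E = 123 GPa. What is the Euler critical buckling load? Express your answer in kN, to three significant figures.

P_cr ≈ 2.60 kN

Buckling occurs about the weak axis: I_min = h·b³/12 with b = 18.5 mm (the shorter side).
I_min = 40.0×18.5³/12 = 2.111×10^4 mm⁴
I = 2.111×10^4 mm⁴ = 2.111×10^-8 m⁴
Effective length L_e = K·L = 1 × 3.14 = 3.140 m
P_cr = π²EI / L_e² = π² × 123×10⁹ × 2.111×10^-8 / 3.140² = 2.599×10^3 N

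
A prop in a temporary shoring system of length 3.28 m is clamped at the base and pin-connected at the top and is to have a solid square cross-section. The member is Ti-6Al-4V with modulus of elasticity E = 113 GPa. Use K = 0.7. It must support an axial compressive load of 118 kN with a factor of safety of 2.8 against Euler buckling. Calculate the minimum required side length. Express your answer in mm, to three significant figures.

a ≈ 65.8 mm

Required P_cr = n·P = 2.8 × 118 = 330.4 kN
L_e = K·L = 0.7 × 3.28 = 2.296 m
Required I = P_cr·L_e²/(π²E) = 3.304×10^5 × 2.296² / (π² × 1.13×10^11) = 1.562×10^-6 m⁴
I_req = 1.562×10^6 mm⁴
Solid square: I = a⁴/12  ⇒  a = (12I)^(1/4) = (12×1.562×10^6)^(1/4) = 65.8 mm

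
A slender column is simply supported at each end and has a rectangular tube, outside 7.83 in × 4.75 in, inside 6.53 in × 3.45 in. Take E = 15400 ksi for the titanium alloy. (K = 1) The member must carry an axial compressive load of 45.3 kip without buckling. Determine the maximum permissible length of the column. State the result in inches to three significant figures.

L_max ≈ 400 in

Weak-axis I_min = (h_o·b_o³ − h_i·b_i³)/12 with b_o = 4.75, b_i = 3.450 in (shorter outer/inner sides).
I_min = (7.83×4.75³ − 6.530×3.450³)/12 = 47.58 in⁴
At the buckling limit P_cr = P = 4.530×10^4 lb
From P_cr = π²EI/(K·L)²:  L = (1/K)·√(π²EI/P_cr) = (1/1)·√(π²×1.54×10^7×47.58/4.530×10^4)
L = 400 in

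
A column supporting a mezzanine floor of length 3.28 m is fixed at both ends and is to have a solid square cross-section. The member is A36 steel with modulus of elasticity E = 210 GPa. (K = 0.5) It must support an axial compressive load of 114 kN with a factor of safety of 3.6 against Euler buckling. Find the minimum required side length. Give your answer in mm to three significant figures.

Required P_cr = n·P = 3.6 × 114 = 410.4 kN
L_e = K·L = 0.5 × 3.28 = 1.640 m
Required I = P_cr·L_e²/(π²E) = 4.104×10^5 × 1.640² / (π² × 2.10×10^11) = 5.326×10^-7 m⁴
I_req = 5.326×10^5 mm⁴
Solid square: I = a⁴/12  ⇒  a = (12I)^(1/4) = (12×5.326×10^5)^(1/4) = 50.3 mm

a ≈ 50.3 mm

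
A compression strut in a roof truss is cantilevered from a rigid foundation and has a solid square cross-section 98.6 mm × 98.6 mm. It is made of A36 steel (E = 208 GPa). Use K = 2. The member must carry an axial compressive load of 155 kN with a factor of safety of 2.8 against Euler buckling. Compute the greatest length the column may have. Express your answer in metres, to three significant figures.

L_max ≈ 3.05 m

I = a⁴/12 = 98.6⁴/12 = 7.876×10^6 mm⁴
I = 7.876×10^-6 m⁴
Required critical load P_cr = n·P = 2.8 × 155 = 434.0 kN = 4.340×10^5 N
From P_cr = π²EI/(K·L)²:  L = (1/K)·√(π²EI/P_cr) = (1/2)·√(π²×2.08×10^11×7.876×10^-6/4.340×10^5)
L = 3.05 m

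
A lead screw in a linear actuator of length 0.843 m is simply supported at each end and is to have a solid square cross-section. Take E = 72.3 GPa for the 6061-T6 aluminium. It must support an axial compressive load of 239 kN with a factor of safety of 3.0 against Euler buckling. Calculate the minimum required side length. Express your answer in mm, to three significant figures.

Required P_cr = n·P = 3.0 × 239 = 717.0 kN
L_e = K·L = 1 × 0.843 = 0.8430 m
Required I = P_cr·L_e²/(π²E) = 7.170×10^5 × 0.8430² / (π² × 7.23×10^10) = 7.141×10^-7 m⁴
I_req = 7.141×10^5 mm⁴
Solid square: I = a⁴/12  ⇒  a = (12I)^(1/4) = (12×7.141×10^5)^(1/4) = 54.1 mm

a ≈ 54.1 mm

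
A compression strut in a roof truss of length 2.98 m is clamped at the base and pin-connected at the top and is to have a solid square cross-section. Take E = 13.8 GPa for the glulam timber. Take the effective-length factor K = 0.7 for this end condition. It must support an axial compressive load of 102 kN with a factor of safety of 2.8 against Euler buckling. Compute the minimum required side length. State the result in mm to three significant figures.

Required P_cr = n·P = 2.8 × 102 = 285.6 kN
L_e = K·L = 0.7 × 2.98 = 2.086 m
Required I = P_cr·L_e²/(π²E) = 2.856×10^5 × 2.086² / (π² × 1.38×10^10) = 9.124×10^-6 m⁴
I_req = 9.124×10^6 mm⁴
Solid square: I = a⁴/12  ⇒  a = (12I)^(1/4) = (12×9.124×10^6)^(1/4) = 102 mm

a ≈ 102 mm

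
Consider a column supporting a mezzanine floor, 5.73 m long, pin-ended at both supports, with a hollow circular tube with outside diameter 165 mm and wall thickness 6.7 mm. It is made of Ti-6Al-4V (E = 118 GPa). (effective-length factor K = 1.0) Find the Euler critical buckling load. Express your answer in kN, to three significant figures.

P_cr ≈ 371 kN

Inner diameter d_i = 165 − 2×6.7 = 151.6 mm
I = π(d_o⁴ − d_i⁴)/64 = π(165⁴ − 151.6⁴)/64 = 1.046×10^7 mm⁴
I = 1.046×10^7 mm⁴ = 1.046×10^-5 m⁴
Effective length L_e = K·L = 1 × 5.73 = 5.730 m
P_cr = π²EI / L_e² = π² × 118×10⁹ × 1.046×10^-5 / 5.730² = 3.709×10^5 N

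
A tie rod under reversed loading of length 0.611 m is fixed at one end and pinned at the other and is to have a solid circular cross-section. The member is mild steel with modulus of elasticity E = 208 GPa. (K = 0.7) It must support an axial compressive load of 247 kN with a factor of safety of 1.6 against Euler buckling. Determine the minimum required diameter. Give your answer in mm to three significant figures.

d ≈ 29.1 mm

Required P_cr = n·P = 1.6 × 247 = 395.2 kN
L_e = K·L = 0.7 × 0.611 = 0.4277 m
Required I = P_cr·L_e²/(π²E) = 3.952×10^5 × 0.4277² / (π² × 2.08×10^11) = 3.522×10^-8 m⁴
I_req = 3.522×10^4 mm⁴
Solid circle: I = πd⁴/64  ⇒  d = (64I/π)^(1/4) = (64×3.522×10^4/π)^(1/4) = 29.1 mm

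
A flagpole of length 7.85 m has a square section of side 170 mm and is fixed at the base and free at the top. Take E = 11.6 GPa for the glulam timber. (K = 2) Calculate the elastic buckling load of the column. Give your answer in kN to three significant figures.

I = a⁴/12 = 170⁴/12 = 6.960×10^7 mm⁴
I = 6.960×10^7 mm⁴ = 6.960×10^-5 m⁴
Effective length L_e = K·L = 2 × 7.85 = 15.70 m
P_cr = π²EI / L_e² = π² × 11.6×10⁹ × 6.960×10^-5 / 15.70² = 3.233×10^4 N

P_cr ≈ 32.3 kN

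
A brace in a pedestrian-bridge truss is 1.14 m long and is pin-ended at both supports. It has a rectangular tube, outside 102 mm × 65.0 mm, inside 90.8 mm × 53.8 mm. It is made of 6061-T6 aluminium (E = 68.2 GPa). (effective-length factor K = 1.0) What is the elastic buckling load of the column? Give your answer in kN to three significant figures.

P_cr ≈ 599 kN

Weak-axis I_min = (h_o·b_o³ − h_i·b_i³)/12 with b_o = 65.0, b_i = 53.80 mm (shorter outer/inner sides).
I_min = (102×65.0³ − 90.80×53.80³)/12 = 1.156×10^6 mm⁴
I = 1.156×10^6 mm⁴ = 1.156×10^-6 m⁴
Effective length L_e = K·L = 1 × 1.14 = 1.140 m
P_cr = π²EI / L_e² = π² × 68.2×10⁹ × 1.156×10^-6 / 1.140² = 5.987×10^5 N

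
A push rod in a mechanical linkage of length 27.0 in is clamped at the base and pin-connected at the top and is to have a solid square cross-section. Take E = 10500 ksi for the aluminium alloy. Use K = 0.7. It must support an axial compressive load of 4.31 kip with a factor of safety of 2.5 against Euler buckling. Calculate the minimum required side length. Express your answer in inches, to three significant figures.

Required P_cr = n·P = 2.5 × 4.31 = 10.77 kip
L_e = K·L = 0.7 × 27.0 = 18.90 in
Required I = P_cr·L_e²/(π²E) = 1.077×10^4 × 18.90² / (π² × 1.05×10^7) = 3.714×10^-2 in⁴
Solid square: I = a⁴/12  ⇒  a = (12I)^(1/4) = (12×3.714×10^-2)^(1/4) = 0.817 in

a ≈ 0.817 in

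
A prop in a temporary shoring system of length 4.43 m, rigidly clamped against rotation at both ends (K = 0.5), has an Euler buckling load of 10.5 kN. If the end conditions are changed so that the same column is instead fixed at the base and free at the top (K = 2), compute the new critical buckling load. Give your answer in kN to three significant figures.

P_cr ∝ 1/K², so P_cr,new = P_cr,old × (K_old/K_new)² = 10.5 × (0.5/2)²
= 10.5 × 0.06250 = 0.656 kN

P_cr ≈ 0.656 kN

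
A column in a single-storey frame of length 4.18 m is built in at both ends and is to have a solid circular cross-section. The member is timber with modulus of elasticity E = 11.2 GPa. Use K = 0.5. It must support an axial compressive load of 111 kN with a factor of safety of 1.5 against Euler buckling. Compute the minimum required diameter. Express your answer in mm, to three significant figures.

Required P_cr = n·P = 1.5 × 111 = 166.5 kN
L_e = K·L = 0.5 × 4.18 = 2.090 m
Required I = P_cr·L_e²/(π²E) = 1.665×10^5 × 2.090² / (π² × 1.12×10^10) = 6.579×10^-6 m⁴
I_req = 6.579×10^6 mm⁴
Solid circle: I = πd⁴/64  ⇒  d = (64I/π)^(1/4) = (64×6.579×10^6/π)^(1/4) = 108 mm

d ≈ 108 mm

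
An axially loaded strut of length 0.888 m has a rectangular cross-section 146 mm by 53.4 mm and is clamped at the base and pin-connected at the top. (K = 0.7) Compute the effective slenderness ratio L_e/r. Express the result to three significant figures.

For a rectangle r_min = b/√12 = 53.4/√12 = 15.42 mm
L_e = K·L = 0.7 × 0.888 m = 0.6216 m = 621.60 mm
λ = L_e / r_min = 621.60 / 15.42 = 40.3

λ ≈ 40.3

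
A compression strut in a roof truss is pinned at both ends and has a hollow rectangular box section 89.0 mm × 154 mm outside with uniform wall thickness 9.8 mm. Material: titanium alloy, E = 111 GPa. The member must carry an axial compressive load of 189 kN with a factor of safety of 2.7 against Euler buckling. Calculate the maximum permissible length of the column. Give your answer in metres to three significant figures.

Inner dimensions: h_i = 154 − 2×9.8 = 134.4 mm, b_i = 89.0 − 2×9.8 = 69.40 mm
Weak-axis I_min = (h_o·b_o³ − h_i·b_i³)/12 with b_o = 89.0, b_i = 69.40 mm (shorter outer/inner sides).
I_min = (154×89.0³ − 134.4×69.40³)/12 = 5.303×10^6 mm⁴
I = 5.303×10^-6 m⁴
Required critical load P_cr = n·P = 2.7 × 189 = 510.3 kN = 5.103×10^5 N
From P_cr = π²EI/(K·L)²:  L = (1/K)·√(π²EI/P_cr) = (1/1)·√(π²×1.11×10^11×5.303×10^-6/5.103×10^5)
L = 3.37 m

L_max ≈ 3.37 m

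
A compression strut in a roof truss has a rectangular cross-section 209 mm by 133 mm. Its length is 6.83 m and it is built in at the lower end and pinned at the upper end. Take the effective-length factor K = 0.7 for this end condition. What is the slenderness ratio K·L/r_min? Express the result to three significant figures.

Buckling occurs about the weak axis: I_min = h·b³/12 with b = 133 mm (the shorter side).
I_min = 209×133³/12 = 4.098×10^7 mm⁴
A = 2.780×10^4 mm²;  r_min = √(I/A) = √(4.098×10^7/2.780×10^4) = 38.39 mm
L_e = K·L = 0.7 × 6.83 m = 4.781 m = 4781.0 mm
λ = L_e / r_min = 4781.0 / 38.39 = 125

λ ≈ 125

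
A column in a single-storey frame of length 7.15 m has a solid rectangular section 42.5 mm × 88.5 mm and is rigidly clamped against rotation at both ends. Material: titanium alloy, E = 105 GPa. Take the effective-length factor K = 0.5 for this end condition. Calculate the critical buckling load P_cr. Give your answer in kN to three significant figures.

P_cr ≈ 45.9 kN

Buckling occurs about the weak axis: I_min = h·b³/12 with b = 42.5 mm (the shorter side).
I_min = 88.5×42.5³/12 = 5.661×10^5 mm⁴
I = 5.661×10^5 mm⁴ = 5.661×10^-7 m⁴
Effective length L_e = K·L = 0.5 × 7.15 = 3.575 m
P_cr = π²EI / L_e² = π² × 105×10⁹ × 5.661×10^-7 / 3.575² = 4.591×10^4 N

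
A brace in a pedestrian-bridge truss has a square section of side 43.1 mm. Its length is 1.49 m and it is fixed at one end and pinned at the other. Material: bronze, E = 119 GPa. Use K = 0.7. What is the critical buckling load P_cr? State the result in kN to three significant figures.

I = a⁴/12 = 43.1⁴/12 = 2.876×10^5 mm⁴
I = 2.876×10^5 mm⁴ = 2.876×10^-7 m⁴
Effective length L_e = K·L = 0.7 × 1.49 = 1.043 m
P_cr = π²EI / L_e² = π² × 119×10⁹ × 2.876×10^-7 / 1.043² = 3.105×10^5 N

P_cr ≈ 310 kN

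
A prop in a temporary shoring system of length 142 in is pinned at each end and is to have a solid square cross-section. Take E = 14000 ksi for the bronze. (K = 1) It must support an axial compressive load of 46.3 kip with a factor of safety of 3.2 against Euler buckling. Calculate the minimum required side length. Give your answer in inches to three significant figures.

Required P_cr = n·P = 3.2 × 46.3 = 148.2 kip
L_e = K·L = 1 × 142 = 142.0 in
Required I = P_cr·L_e²/(π²E) = 1.482×10^5 × 142.0² / (π² × 1.40×10^7) = 21.62 in⁴
Solid square: I = a⁴/12  ⇒  a = (12I)^(1/4) = (12×21.62)^(1/4) = 4.01 in

a ≈ 4.01 in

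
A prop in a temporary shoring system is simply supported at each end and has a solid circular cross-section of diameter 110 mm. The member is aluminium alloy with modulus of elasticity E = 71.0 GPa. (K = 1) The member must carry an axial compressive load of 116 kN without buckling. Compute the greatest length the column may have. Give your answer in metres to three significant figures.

I = πd⁴/64 = π×110⁴/64 = 7.187×10^6 mm⁴
I = 7.187×10^-6 m⁴
At the buckling limit P_cr = P = 1.160×10^5 N
From P_cr = π²EI/(K·L)²:  L = (1/K)·√(π²EI/P_cr) = (1/1)·√(π²×7.10×10^10×7.187×10^-6/1.160×10^5)
L = 6.59 m

L_max ≈ 6.59 m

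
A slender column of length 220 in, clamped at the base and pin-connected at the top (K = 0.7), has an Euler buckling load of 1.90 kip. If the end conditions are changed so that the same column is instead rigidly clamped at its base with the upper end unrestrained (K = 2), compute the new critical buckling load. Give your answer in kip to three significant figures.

P_cr ∝ 1/K², so P_cr,new = P_cr,old × (K_old/K_new)² = 1.90 × (0.7/2)²
= 1.90 × 0.1225 = 0.233 kip

P_cr ≈ 0.233 kip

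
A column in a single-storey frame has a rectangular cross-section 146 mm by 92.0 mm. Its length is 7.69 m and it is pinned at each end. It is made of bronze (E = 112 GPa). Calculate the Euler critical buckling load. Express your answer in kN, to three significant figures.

Buckling occurs about the weak axis: I_min = h·b³/12 with b = 92.0 mm (the shorter side).
I_min = 146×92.0³/12 = 9.474×10^6 mm⁴
I = 9.474×10^6 mm⁴ = 9.474×10^-6 m⁴
Effective length L_e = K·L = 1 × 7.69 = 7.690 m
P_cr = π²EI / L_e² = π² × 112×10⁹ × 9.474×10^-6 / 7.690² = 1.771×10^5 N

P_cr ≈ 177 kN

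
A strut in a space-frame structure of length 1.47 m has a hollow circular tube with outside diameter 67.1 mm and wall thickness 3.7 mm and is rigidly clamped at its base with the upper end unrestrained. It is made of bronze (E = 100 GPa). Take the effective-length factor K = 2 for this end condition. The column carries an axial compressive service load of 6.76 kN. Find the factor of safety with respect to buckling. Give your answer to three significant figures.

Inner diameter d_i = 67.1 − 2×3.7 = 59.70 mm
I = π(d_o⁴ − d_i⁴)/64 = π(67.1⁴ − 59.70⁴)/64 = 3.715×10^5 mm⁴
I = 3.715×10^5 mm⁴ = 3.715×10^-7 m⁴
Effective length L_e = K·L = 2 × 1.47 = 2.940 m
P_cr = π²EI / L_e² = π² × 100×10⁹ × 3.715×10^-7 / 2.940² = 4.242×10^4 N
Factor of safety n = P_cr / P = 42.424 / 6.76 = 6.28

n ≈ 6.28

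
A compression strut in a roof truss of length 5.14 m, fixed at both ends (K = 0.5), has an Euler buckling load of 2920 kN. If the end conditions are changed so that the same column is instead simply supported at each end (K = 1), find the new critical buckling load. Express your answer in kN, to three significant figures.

P_cr ∝ 1/K², so P_cr,new = P_cr,old × (K_old/K_new)² = 2920 × (0.5/1)²
= 2920 × 0.2500 = 730 kN

P_cr ≈ 730 kN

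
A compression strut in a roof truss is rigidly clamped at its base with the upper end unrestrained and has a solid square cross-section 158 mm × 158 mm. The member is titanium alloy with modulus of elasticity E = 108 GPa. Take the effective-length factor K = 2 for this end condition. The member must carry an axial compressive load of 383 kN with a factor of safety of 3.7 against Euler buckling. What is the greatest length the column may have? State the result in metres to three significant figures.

I = a⁴/12 = 158⁴/12 = 5.193×10^7 mm⁴
I = 5.193×10^-5 m⁴
Required critical load P_cr = n·P = 3.7 × 383 = 1417 kN = 1.417×10^6 N
From P_cr = π²EI/(K·L)²:  L = (1/K)·√(π²EI/P_cr) = (1/2)·√(π²×1.08×10^11×5.193×10^-5/1.417×10^6)
L = 3.13 m

L_max ≈ 3.13 m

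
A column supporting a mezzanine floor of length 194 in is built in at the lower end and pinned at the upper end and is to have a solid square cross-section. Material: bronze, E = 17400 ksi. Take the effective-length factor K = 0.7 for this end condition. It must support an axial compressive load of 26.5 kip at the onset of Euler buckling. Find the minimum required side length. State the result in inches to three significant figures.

a ≈ 2.42 in

L_e = K·L = 0.7 × 194 = 135.8 in
Required I = P_cr·L_e²/(π²E) = 2.650×10^4 × 135.8² / (π² × 1.74×10^7) = 2.846 in⁴
Solid square: I = a⁴/12  ⇒  a = (12I)^(1/4) = (12×2.846)^(1/4) = 2.42 in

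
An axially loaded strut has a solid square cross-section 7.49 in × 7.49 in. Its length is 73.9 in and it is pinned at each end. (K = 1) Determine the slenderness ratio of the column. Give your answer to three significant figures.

λ ≈ 34.2

For a square r = a/√12 = 7.49/√12 = 2.162 in
L_e = K·L = 1 × 73.9 = 73.90 in
λ = L_e / r_min = 73.900 / 2.162 = 34.2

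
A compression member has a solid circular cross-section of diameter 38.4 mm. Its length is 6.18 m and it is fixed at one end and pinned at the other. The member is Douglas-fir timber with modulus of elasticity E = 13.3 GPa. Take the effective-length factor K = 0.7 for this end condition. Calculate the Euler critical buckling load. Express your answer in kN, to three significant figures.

P_cr ≈ 0.749 kN

I = πd⁴/64 = π×38.4⁴/64 = 1.067×10^5 mm⁴
I = 1.067×10^5 mm⁴ = 1.067×10^-7 m⁴
Effective length L_e = K·L = 0.7 × 6.18 = 4.326 m
P_cr = π²EI / L_e² = π² × 13.3×10⁹ × 1.067×10^-7 / 4.326² = 748.6 N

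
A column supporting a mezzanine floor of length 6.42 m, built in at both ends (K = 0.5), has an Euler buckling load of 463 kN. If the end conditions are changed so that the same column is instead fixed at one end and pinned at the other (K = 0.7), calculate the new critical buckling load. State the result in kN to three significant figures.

P_cr ∝ 1/K², so P_cr,new = P_cr,old × (K_old/K_new)² = 463 × (0.5/0.7)²
= 463 × 0.5102 = 236 kN

P_cr ≈ 236 kN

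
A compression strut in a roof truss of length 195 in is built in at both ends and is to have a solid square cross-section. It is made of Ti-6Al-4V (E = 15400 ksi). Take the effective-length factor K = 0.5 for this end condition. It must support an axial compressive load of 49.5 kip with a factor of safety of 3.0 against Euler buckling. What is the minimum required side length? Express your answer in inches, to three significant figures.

Required P_cr = n·P = 3.0 × 49.5 = 148.5 kip
L_e = K·L = 0.5 × 195 = 97.50 in
Required I = P_cr·L_e²/(π²E) = 1.485×10^5 × 97.50² / (π² × 1.54×10^7) = 9.288 in⁴
Solid square: I = a⁴/12  ⇒  a = (12I)^(1/4) = (12×9.288)^(1/4) = 3.25 in

a ≈ 3.25 in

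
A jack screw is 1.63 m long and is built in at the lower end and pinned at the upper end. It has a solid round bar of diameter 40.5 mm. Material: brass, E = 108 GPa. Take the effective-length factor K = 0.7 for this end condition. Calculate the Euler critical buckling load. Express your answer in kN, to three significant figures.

I = πd⁴/64 = π×40.5⁴/64 = 1.321×10^5 mm⁴
I = 1.321×10^5 mm⁴ = 1.321×10^-7 m⁴
Effective length L_e = K·L = 0.7 × 1.63 = 1.141 m
P_cr = π²EI / L_e² = π² × 108×10⁹ × 1.321×10^-7 / 1.141² = 1.081×10^5 N

P_cr ≈ 108 kN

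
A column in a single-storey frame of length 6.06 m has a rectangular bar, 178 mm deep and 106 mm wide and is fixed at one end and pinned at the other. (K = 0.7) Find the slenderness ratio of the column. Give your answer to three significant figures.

For a rectangle r_min = b/√12 = 106/√12 = 30.60 mm
L_e = K·L = 0.7 × 6.06 m = 4.242 m = 4242.0 mm
λ = L_e / r_min = 4242.0 / 30.60 = 139

λ ≈ 139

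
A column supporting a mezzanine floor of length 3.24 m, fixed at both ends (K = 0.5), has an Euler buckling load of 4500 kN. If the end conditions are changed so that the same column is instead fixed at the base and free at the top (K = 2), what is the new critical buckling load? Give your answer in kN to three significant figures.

P_cr ∝ 1/K², so P_cr,new = P_cr,old × (K_old/K_new)² = 4500 × (0.5/2)²
= 4500 × 0.06250 = 281 kN

P_cr ≈ 281 kN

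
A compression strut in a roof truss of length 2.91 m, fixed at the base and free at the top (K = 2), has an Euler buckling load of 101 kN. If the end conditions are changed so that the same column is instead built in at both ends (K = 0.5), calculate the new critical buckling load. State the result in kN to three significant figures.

P_cr ∝ 1/K², so P_cr,new = P_cr,old × (K_old/K_new)² = 101 × (2/0.5)²
= 101 × 16.00 = 1620 kN

P_cr ≈ 1620 kN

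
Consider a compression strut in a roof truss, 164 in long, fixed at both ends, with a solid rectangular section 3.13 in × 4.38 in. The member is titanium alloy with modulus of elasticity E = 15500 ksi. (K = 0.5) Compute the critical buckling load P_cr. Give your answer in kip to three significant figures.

P_cr ≈ 255 kip

Buckling occurs about the weak axis: I_min = h·b³/12 with b = 3.13 in (the shorter side).
I_min = 4.38×3.13³/12 = 11.19 in⁴
Effective length L_e = K·L = 0.5 × 164 = 82.00 in
P_cr = π²EI / L_e² = π² × 15500×10³ × 11.19 / 82.00² = 2.546×10^5 lb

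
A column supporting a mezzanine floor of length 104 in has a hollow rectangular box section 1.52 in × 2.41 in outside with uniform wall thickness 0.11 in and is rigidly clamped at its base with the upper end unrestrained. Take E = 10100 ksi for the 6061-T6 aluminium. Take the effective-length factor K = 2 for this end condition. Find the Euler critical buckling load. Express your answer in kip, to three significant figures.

Inner dimensions: h_i = 2.41 − 2×0.11 = 2.190 in, b_i = 1.52 − 2×0.11 = 1.300 in
Weak-axis I_min = (h_o·b_o³ − h_i·b_i³)/12 with b_o = 1.52, b_i = 1.300 in (shorter outer/inner sides).
I_min = (2.41×1.52³ − 2.190×1.300³)/12 = 0.3043 in⁴
Effective length L_e = K·L = 2 × 104 = 208.0 in
P_cr = π²EI / L_e² = π² × 10100×10³ × 0.3043 / 208.0² = 701.2 lb

P_cr ≈ 0.701 kip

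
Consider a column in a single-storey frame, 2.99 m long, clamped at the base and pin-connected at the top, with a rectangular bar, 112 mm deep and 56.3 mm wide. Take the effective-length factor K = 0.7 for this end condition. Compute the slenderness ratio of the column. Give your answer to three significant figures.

Buckling occurs about the weak axis: I_min = h·b³/12 with b = 56.3 mm (the shorter side).
I_min = 112×56.3³/12 = 1.666×10^6 mm⁴
A = 6.306×10^3 mm²;  r_min = √(I/A) = √(1.666×10^6/6.306×10^3) = 16.25 mm
L_e = K·L = 0.7 × 2.99 m = 2.093 m = 2093.0 mm
λ = L_e / r_min = 2093.0 / 16.25 = 129

λ ≈ 129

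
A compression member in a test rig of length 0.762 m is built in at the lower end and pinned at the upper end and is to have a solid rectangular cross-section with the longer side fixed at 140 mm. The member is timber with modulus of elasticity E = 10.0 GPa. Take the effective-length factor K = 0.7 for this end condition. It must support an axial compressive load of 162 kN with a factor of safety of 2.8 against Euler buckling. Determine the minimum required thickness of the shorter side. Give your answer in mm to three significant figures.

Required P_cr = n·P = 2.8 × 162 = 453.6 kN
L_e = K·L = 0.7 × 0.762 = 0.5334 m
Required I = P_cr·L_e²/(π²E) = 4.536×10^5 × 0.5334² / (π² × 1.00×10^10) = 1.308×10^-6 m⁴
I_req = 1.308×10^6 mm⁴
Rectangle, weak axis: I_min = h·b³/12 with h = 140 mm fixed  ⇒  b = (12I/h)^(1/3) = 48.2 mm

b ≈ 48.2 mm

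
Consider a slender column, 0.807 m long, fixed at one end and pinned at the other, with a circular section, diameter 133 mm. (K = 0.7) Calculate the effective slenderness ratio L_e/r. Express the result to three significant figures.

For a solid circle r = d/4 = 133/4 = 33.25 mm
L_e = K·L = 0.7 × 0.807 m = 0.5649 m = 564.90 mm
λ = L_e / r_min = 564.90 / 33.25 = 17.0

λ ≈ 17.0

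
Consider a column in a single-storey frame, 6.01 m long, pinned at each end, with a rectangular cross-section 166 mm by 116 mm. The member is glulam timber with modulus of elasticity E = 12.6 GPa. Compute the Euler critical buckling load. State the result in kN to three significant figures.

Buckling occurs about the weak axis: I_min = h·b³/12 with b = 116 mm (the shorter side).
I_min = 166×116³/12 = 2.159×10^7 mm⁴
I = 2.159×10^7 mm⁴ = 2.159×10^-5 m⁴
Effective length L_e = K·L = 1 × 6.01 = 6.010 m
P_cr = π²EI / L_e² = π² × 12.6×10⁹ × 2.159×10^-5 / 6.010² = 7.434×10^4 N

P_cr ≈ 74.3 kN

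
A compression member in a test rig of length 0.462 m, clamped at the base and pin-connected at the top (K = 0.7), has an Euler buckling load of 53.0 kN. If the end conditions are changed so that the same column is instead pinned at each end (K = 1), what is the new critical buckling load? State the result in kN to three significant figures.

P_cr ≈ 26.0 kN

P_cr ∝ 1/K², so P_cr,new = P_cr,old × (K_old/K_new)² = 53.0 × (0.7/1)²
= 53.0 × 0.4900 = 26.0 kN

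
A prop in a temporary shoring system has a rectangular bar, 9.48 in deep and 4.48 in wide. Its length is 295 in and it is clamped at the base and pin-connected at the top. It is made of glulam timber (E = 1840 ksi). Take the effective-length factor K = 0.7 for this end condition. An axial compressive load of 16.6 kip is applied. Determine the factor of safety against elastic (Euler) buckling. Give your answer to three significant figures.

n ≈ 1.82

Buckling occurs about the weak axis: I_min = h·b³/12 with b = 4.48 in (the shorter side).
I_min = 9.48×4.48³/12 = 71.03 in⁴
Effective length L_e = K·L = 0.7 × 295 = 206.5 in
P_cr = π²EI / L_e² = π² × 1840×10³ × 71.03 / 206.5² = 3.025×10^4 lb
Factor of safety n = P_cr / P = 30.251 / 16.6 = 1.82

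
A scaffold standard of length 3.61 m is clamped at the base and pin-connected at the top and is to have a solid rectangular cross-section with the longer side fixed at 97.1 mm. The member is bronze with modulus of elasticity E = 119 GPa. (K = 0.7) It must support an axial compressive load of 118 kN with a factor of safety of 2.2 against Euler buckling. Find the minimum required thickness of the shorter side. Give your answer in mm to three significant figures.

Required P_cr = n·P = 2.2 × 118 = 259.6 kN
L_e = K·L = 0.7 × 3.61 = 2.527 m
Required I = P_cr·L_e²/(π²E) = 2.596×10^5 × 2.527² / (π² × 1.19×10^11) = 1.411×10^-6 m⁴
I_req = 1.411×10^6 mm⁴
Rectangle, weak axis: I_min = h·b³/12 with h = 97.1 mm fixed  ⇒  b = (12I/h)^(1/3) = 55.9 mm

b ≈ 55.9 mm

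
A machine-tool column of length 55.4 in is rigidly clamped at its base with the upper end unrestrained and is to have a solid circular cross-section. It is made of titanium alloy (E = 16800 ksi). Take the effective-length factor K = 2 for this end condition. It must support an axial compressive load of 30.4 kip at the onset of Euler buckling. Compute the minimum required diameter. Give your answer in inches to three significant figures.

d ≈ 2.60 in

L_e = K·L = 2 × 55.4 = 110.8 in
Required I = P_cr·L_e²/(π²E) = 3.040×10^4 × 110.8² / (π² × 1.68×10^7) = 2.251 in⁴
Solid circle: I = πd⁴/64  ⇒  d = (64I/π)^(1/4) = (64×2.251/π)^(1/4) = 2.60 in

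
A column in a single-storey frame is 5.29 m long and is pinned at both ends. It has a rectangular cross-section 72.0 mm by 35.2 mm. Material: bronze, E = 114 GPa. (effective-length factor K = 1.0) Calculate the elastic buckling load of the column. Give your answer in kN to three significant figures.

P_cr ≈ 10.5 kN

Buckling occurs about the weak axis: I_min = h·b³/12 with b = 35.2 mm (the shorter side).
I_min = 72.0×35.2³/12 = 2.617×10^5 mm⁴
I = 2.617×10^5 mm⁴ = 2.617×10^-7 m⁴
Effective length L_e = K·L = 1 × 5.29 = 5.290 m
P_cr = π²EI / L_e² = π² × 114×10⁹ × 2.617×10^-7 / 5.290² = 1.052×10^4 N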